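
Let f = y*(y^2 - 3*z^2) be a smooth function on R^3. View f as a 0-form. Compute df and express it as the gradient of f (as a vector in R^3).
df = (0) dx + (3*y^2 - 3*z^2) dy + (-6*y*z) dz; grad f = (0, 3*y^2 - 3*z^2, -6*y*z)

For a 0-form f, d f = (∂f/∂x) dx + (∂f/∂y) dy + (∂f/∂z) dz. The components of the vector representation are exactly the entries of grad f in Cartesian coordinates:
  ∂f/∂x = 0
  ∂f/∂y = 3*y^2 - 3*z^2
  ∂f/∂z = -6*y*z.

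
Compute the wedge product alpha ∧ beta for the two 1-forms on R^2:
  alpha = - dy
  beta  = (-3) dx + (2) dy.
alpha ∧ beta = (-3) dx ∧ dy

Distribute the wedge, using dx_i ∧ dx_j = -dx_j ∧ dx_i and dx_i ∧ dx_i = 0. For each pair (i, j) with i < j, the coefficient of dx_i ∧ dx_j in alpha ∧ beta is (alpha_i * beta_j - alpha_j * beta_i). Collecting: alpha ∧ beta = (-3) dx ∧ dy.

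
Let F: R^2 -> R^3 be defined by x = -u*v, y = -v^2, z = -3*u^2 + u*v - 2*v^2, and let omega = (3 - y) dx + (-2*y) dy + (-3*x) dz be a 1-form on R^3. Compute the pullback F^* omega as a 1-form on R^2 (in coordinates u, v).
F^* omega = (v*(-18*u^2 + 3*u*v - v^2 - 3)) du + (3*u^2*v - 13*u*v^2 - 3*u - 4*v^3) dv

Using F^*(f dg) = (f ∘ F) d(g ∘ F), substitute each coordinate x_i by F_i(u, v) in f_i, and replace dx_i by d F_i = (∂F_i/∂u) du + (∂F_i/∂v) dv.
  For the x component: f_1(F) = v^2 + 3; d F_1 = (-v) du + (-u) dv
  For the y component: f_2(F) = 2*v^2; d F_2 = (0) du + (-2*v) dv
  For the z component: f_3(F) = 3*u*v; d F_3 = (-6*u + v) du + (u - 4*v) dv
Combining and collecting du, dv coefficients:
  coeff of du: v*(-18*u^2 + 3*u*v - v^2 - 3)
  coeff of dv: 3*u^2*v - 13*u*v^2 - 3*u - 4*v^3
F^* omega = (v*(-18*u^2 + 3*u*v - v^2 - 3)) du + (3*u^2*v - 13*u*v^2 - 3*u - 4*v^3) dv.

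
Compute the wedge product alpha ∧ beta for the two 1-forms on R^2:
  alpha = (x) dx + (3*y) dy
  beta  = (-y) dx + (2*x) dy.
alpha ∧ beta = (2*x^2 + 3*y^2) dx ∧ dy

Distribute the wedge, using dx_i ∧ dx_j = -dx_j ∧ dx_i and dx_i ∧ dx_i = 0. For each pair (i, j) with i < j, the coefficient of dx_i ∧ dx_j in alpha ∧ beta is (alpha_i * beta_j - alpha_j * beta_i). Collecting: alpha ∧ beta = (2*x^2 + 3*y^2) dx ∧ dy.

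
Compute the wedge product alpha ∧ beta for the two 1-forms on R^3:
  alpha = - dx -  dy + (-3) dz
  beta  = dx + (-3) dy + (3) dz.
alpha ∧ beta = (4) dx ∧ dy + (-12) dy ∧ dz

Distribute the wedge, using dx_i ∧ dx_j = -dx_j ∧ dx_i and dx_i ∧ dx_i = 0. For each pair (i, j) with i < j, the coefficient of dx_i ∧ dx_j in alpha ∧ beta is (alpha_i * beta_j - alpha_j * beta_i). Collecting: alpha ∧ beta = (4) dx ∧ dy + (-12) dy ∧ dz.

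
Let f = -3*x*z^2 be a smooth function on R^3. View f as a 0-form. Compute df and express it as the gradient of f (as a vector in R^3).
df = (-3*z^2) dx + (0) dy + (-6*x*z) dz; grad f = (-3*z^2, 0, -6*x*z)

For a 0-form f, d f = (∂f/∂x) dx + (∂f/∂y) dy + (∂f/∂z) dz. The components of the vector representation are exactly the entries of grad f in Cartesian coordinates:
  ∂f/∂x = -3*z^2
  ∂f/∂y = 0
  ∂f/∂z = -6*x*z.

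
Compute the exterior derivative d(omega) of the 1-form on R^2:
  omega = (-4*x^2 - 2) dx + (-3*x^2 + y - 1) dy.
d(omega) = (-6*x) dx ∧ dy

For a 1-form omega = sum_i f_i dx_i, the exterior derivative is
  d(omega) = sum_{i < j} (∂f_j/∂x_i - ∂f_i/∂x_j) dx_i ∧ dx_j.
  coefficient of dx ∧ dy: ∂f_2/∂x - ∂f_1/∂y = ∂(-3*x^2 + y - 1)/∂x - ∂(-4*x^2 - 2)/∂y = -6*x
Assembling: d(omega) = (-6*x) dx ∧ dy.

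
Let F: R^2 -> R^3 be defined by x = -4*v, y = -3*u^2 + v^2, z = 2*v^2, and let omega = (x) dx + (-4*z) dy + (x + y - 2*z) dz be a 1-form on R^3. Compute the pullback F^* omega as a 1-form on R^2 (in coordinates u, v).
F^* omega = (48*u*v^2) du + (4*v*(-3*u^2 - 7*v^2 - 4*v + 4)) dv

Using F^*(f dg) = (f ∘ F) d(g ∘ F), substitute each coordinate x_i by F_i(u, v) in f_i, and replace dx_i by d F_i = (∂F_i/∂u) du + (∂F_i/∂v) dv.
  For the x component: f_1(F) = -4*v; d F_1 = (0) du + (-4) dv
  For the y component: f_2(F) = -8*v^2; d F_2 = (-6*u) du + (2*v) dv
  For the z component: f_3(F) = -3*u^2 - 3*v^2 - 4*v; d F_3 = (0) du + (4*v) dv
Combining and collecting du, dv coefficients:
  coeff of du: 48*u*v^2
  coeff of dv: 4*v*(-3*u^2 - 7*v^2 - 4*v + 4)
F^* omega = (48*u*v^2) du + (4*v*(-3*u^2 - 7*v^2 - 4*v + 4)) dv.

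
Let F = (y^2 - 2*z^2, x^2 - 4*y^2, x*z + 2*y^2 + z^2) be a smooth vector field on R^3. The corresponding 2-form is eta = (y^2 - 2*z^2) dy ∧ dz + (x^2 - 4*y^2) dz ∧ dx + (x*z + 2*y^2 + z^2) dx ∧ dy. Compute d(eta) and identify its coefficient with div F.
d(eta) = (x - 8*y + 2*z) dx ∧ dy ∧ dz; div F = x - 8*y + 2*z

For a 2-form in R^3 of the form above, applying d gives a 3-form with coefficient ∂P/∂x + ∂Q/∂y + ∂R/∂z:
  ∂P/∂x = 0
  ∂Q/∂y = -8*y
  ∂R/∂z = x + 2*z
Sum = x - 8*y + 2*z, which is exactly div F.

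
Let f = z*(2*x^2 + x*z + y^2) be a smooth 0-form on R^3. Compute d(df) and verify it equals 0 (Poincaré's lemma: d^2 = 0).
d(df) = 0

Step 1: df = sum_i (∂f/∂x_i) dx_i = (z*(4*x + z)) dx + (2*y*z) dy + (2*x^2 + 2*x*z + y^2) dz.
Step 2: Apply d again. Using the 1-form formula, the coefficient of dx ∧ dy in d(df) is ∂^2 f/∂x ∂y - ∂^2 f/∂y ∂x = (0) - (0) = 0 (equality of mixed partials for smooth f).
Similarly for dx ∧ dz and dy ∧ dz — all coefficients vanish. So d(df) = 0.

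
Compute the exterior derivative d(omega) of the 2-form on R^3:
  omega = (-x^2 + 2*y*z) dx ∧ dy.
d(omega) = (2*y) dx ∧ dy ∧ dz

For a 2-form omega = sum_{i<j} g_{ij} dx_i ∧ dx_j, the exterior derivative is
  d(omega) = sum_{i<j} d(g_{ij}) ∧ dx_i ∧ dx_j = sum_{i<j, k} (∂g_{ij}/∂x_k) dx_k ∧ dx_i ∧ dx_j.
Expand each term, using dx_k ∧ dx_i ∧ dx_j = sgn(permutation) dx_{(a)} ∧ dx_{(b)} ∧ dx_{(c)} with (a < b < c) sorted:
  d(-x^2 + 2*y*z) includes (∂/∂z)(-x^2 + 2*y*z) dz = (2*y) dz, which multiplied by dx ∧ dy gives (2*y) dx ∧ dy ∧ dz
Collecting like 3-forms: d(omega) = (2*y) dx ∧ dy ∧ dz.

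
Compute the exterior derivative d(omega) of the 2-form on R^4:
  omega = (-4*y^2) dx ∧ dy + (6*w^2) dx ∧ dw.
d(omega) = 0

For a 2-form omega = sum_{i<j} g_{ij} dx_i ∧ dx_j, the exterior derivative is
  d(omega) = sum_{i<j} d(g_{ij}) ∧ dx_i ∧ dx_j = sum_{i<j, k} (∂g_{ij}/∂x_k) dx_k ∧ dx_i ∧ dx_j.
Expand each term, using dx_k ∧ dx_i ∧ dx_j = sgn(permutation) dx_{(a)} ∧ dx_{(b)} ∧ dx_{(c)} with (a < b < c) sorted:

Collecting like 3-forms: d(omega) = 0.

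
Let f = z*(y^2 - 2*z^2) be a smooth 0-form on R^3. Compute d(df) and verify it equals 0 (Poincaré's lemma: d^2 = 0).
d(df) = 0

Step 1: df = sum_i (∂f/∂x_i) dx_i = (0) dx + (2*y*z) dy + (y^2 - 6*z^2) dz.
Step 2: Apply d again. Using the 1-form formula, the coefficient of dx ∧ dy in d(df) is ∂^2 f/∂x ∂y - ∂^2 f/∂y ∂x = (0) - (0) = 0 (equality of mixed partials for smooth f).
Similarly for dx ∧ dz and dy ∧ dz — all coefficients vanish. So d(df) = 0.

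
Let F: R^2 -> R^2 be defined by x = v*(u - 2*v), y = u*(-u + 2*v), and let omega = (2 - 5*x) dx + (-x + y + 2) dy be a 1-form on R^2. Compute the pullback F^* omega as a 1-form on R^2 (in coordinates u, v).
F^* omega = (2*u^3 - 4*u^2*v - 7*u*v^2 - 4*u + 14*v^3 + 6*v) du + (-2*u^3 - 3*u^2*v + 34*u*v^2 + 6*u - 40*v^3 - 8*v) dv

Using F^*(f dg) = (f ∘ F) d(g ∘ F), substitute each coordinate x_i by F_i(u, v) in f_i, and replace dx_i by d F_i = (∂F_i/∂u) du + (∂F_i/∂v) dv.
  For the x component: f_1(F) = -5*u*v + 10*v^2 + 2; d F_1 = (v) du + (u - 4*v) dv
  For the y component: f_2(F) = -u^2 + u*v + 2*v^2 + 2; d F_2 = (-2*u + 2*v) du + (2*u) dv
Combining and collecting du, dv coefficients:
  coeff of du: 2*u^3 - 4*u^2*v - 7*u*v^2 - 4*u + 14*v^3 + 6*v
  coeff of dv: -2*u^3 - 3*u^2*v + 34*u*v^2 + 6*u - 40*v^3 - 8*v
F^* omega = (2*u^3 - 4*u^2*v - 7*u*v^2 - 4*u + 14*v^3 + 6*v) du + (-2*u^3 - 3*u^2*v + 34*u*v^2 + 6*u - 40*v^3 - 8*v) dv.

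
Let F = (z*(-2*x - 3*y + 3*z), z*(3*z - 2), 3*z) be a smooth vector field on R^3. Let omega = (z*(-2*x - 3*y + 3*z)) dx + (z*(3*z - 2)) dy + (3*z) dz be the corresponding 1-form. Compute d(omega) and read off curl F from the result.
d(omega) = (2 - 6*z) dy ∧ dz + (-2*x - 3*y + 6*z) dz ∧ dx + (3*z) dx ∧ dy; curl F = (2 - 6*z, -2*x - 3*y + 6*z, 3*z)

d omega = sum_{i<j} (∂f_j/∂x_i - ∂f_i/∂x_j) dx_i ∧ dx_j. Under the identification (dy ∧ dz, dz ∧ dx, dx ∧ dy) ↔ (e_x, e_y, e_z), the coefficients are exactly the components of curl F. Compute:
  ∂R/∂y - ∂Q/∂z = (0) - (6*z - 2) = 2 - 6*z
  ∂P/∂z - ∂R/∂x = (-2*x - 3*y + 6*z) - (0) = -2*x - 3*y + 6*z
  ∂Q/∂x - ∂P/∂y = (0) - (-3*z) = 3*z.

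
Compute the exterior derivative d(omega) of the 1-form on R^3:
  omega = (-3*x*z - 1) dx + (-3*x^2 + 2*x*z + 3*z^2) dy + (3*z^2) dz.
d(omega) = (-6*x + 2*z) dx ∧ dy + (3*x) dx ∧ dz + (-2*x - 6*z) dy ∧ dz

For a 1-form omega = sum_i f_i dx_i, the exterior derivative is
  d(omega) = sum_{i < j} (∂f_j/∂x_i - ∂f_i/∂x_j) dx_i ∧ dx_j.
  coefficient of dx ∧ dy: ∂f_2/∂x - ∂f_1/∂y = ∂(-3*x^2 + 2*x*z + 3*z^2)/∂x - ∂(-3*x*z - 1)/∂y = -6*x + 2*z
  coefficient of dx ∧ dz: ∂f_3/∂x - ∂f_1/∂z = ∂(3*z^2)/∂x - ∂(-3*x*z - 1)/∂z = 3*x
  coefficient of dy ∧ dz: ∂f_3/∂y - ∂f_2/∂z = ∂(3*z^2)/∂y - ∂(-3*x^2 + 2*x*z + 3*z^2)/∂z = -2*x - 6*z
Assembling: d(omega) = (-6*x + 2*z) dx ∧ dy + (3*x) dx ∧ dz + (-2*x - 6*z) dy ∧ dz.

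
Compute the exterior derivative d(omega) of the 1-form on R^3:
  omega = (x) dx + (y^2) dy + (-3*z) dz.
d(omega) = 0

For a 1-form omega = sum_i f_i dx_i, the exterior derivative is
  d(omega) = sum_{i < j} (∂f_j/∂x_i - ∂f_i/∂x_j) dx_i ∧ dx_j.

Assembling: d(omega) = 0.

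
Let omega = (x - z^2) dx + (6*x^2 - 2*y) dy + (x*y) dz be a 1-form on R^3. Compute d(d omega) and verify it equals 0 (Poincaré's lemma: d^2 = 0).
d(d omega) = 0

Step 1: d omega = sum_{i<j} (∂f_j/∂x_i - ∂f_i/∂x_j) dx_i ∧ dx_j:
  coeff of dx ∧ dy: 12*x
  coeff of dx ∧ dz: y + 2*z
  coeff of dy ∧ dz: x
Step 2: Apply d again to each 2-form coefficient. The only possible 3-form in R^3 is dx ∧ dy ∧ dz, with coefficient
  ∂(coeff of dy∧dz)/∂x - ∂(coeff of dx∧dz)/∂y + ∂(coeff of dx∧dy)/∂z
  = ∂/∂x (x) - ∂/∂y (y + 2*z) + ∂/∂z (12*x).
Each of these terms simplifies to sums of mixed partials that cancel in pairs. The result is 0 (by equality of mixed partials for smooth functions — Schwarz / Clairaut).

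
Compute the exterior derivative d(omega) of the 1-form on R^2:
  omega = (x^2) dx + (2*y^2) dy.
d(omega) = 0

For a 1-form omega = sum_i f_i dx_i, the exterior derivative is
  d(omega) = sum_{i < j} (∂f_j/∂x_i - ∂f_i/∂x_j) dx_i ∧ dx_j.

Assembling: d(omega) = 0.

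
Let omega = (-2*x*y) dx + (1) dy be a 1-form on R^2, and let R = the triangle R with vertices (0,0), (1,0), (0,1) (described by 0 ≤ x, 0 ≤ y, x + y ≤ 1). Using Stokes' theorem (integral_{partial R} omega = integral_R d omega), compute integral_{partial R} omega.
integral_(partial R) omega = 1/3

Stokes: integral_partial_R omega = integral_R d omega with d omega = (∂Q/∂x - ∂P/∂y) dx ∧ dy.
  ∂Q/∂x = 0
  ∂P/∂y = -2*x
  integrand = ∂Q/∂x - ∂P/∂y = 2*x.
Integrating over R: integral_0^1 integral_0^{1-x} (2*x) dy dx = 1/3.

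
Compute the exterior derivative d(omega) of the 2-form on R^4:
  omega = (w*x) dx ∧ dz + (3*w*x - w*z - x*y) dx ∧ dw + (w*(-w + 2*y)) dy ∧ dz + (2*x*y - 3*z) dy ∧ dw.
d(omega) = (w + x) dx ∧ dz ∧ dw + (x + 2*y) dx ∧ dy ∧ dw + (-2*w + 2*y + 3) dy ∧ dz ∧ dw

For a 2-form omega = sum_{i<j} g_{ij} dx_i ∧ dx_j, the exterior derivative is
  d(omega) = sum_{i<j} d(g_{ij}) ∧ dx_i ∧ dx_j = sum_{i<j, k} (∂g_{ij}/∂x_k) dx_k ∧ dx_i ∧ dx_j.
Expand each term, using dx_k ∧ dx_i ∧ dx_j = sgn(permutation) dx_{(a)} ∧ dx_{(b)} ∧ dx_{(c)} with (a < b < c) sorted:
  d(w*x) includes (∂/∂w)(w*x) dw = (x) dw, which multiplied by dx ∧ dz gives (x) dx ∧ dz ∧ dw
  d(3*w*x - w*z - x*y) includes (∂/∂y)(3*w*x - w*z - x*y) dy = (-x) dy, which multiplied by dx ∧ dw gives (x) dx ∧ dy ∧ dw
  d(3*w*x - w*z - x*y) includes (∂/∂z)(3*w*x - w*z - x*y) dz = (-w) dz, which multiplied by dx ∧ dw gives (w) dx ∧ dz ∧ dw
  d(w*(-w + 2*y)) includes (∂/∂w)(w*(-w + 2*y)) dw = (-2*w + 2*y) dw, which multiplied by dy ∧ dz gives (-2*w + 2*y) dy ∧ dz ∧ dw
  d(2*x*y - 3*z) includes (∂/∂x)(2*x*y - 3*z) dx = (2*y) dx, which multiplied by dy ∧ dw gives (2*y) dx ∧ dy ∧ dw
  d(2*x*y - 3*z) includes (∂/∂z)(2*x*y - 3*z) dz = (-3) dz, which multiplied by dy ∧ dw gives (3) dy ∧ dz ∧ dw
Collecting like 3-forms: d(omega) = (w + x) dx ∧ dz ∧ dw + (x + 2*y) dx ∧ dy ∧ dw + (-2*w + 2*y + 3) dy ∧ dz ∧ dw.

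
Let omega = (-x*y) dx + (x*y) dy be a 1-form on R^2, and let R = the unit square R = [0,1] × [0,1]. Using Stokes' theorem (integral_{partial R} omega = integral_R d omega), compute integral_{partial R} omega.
integral_(partial R) omega = 1

Stokes: integral_partial_R omega = integral_R d omega with d omega = (∂Q/∂x - ∂P/∂y) dx ∧ dy.
  ∂Q/∂x = y
  ∂P/∂y = -x
  integrand = ∂Q/∂x - ∂P/∂y = x + y.
Integrating over R: integral_0^1 integral_0^1 (x + y) dx dy = 1.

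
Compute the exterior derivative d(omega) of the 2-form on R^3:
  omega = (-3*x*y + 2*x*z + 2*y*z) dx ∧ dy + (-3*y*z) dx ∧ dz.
d(omega) = (2*x + 2*y + 3*z) dx ∧ dy ∧ dz

For a 2-form omega = sum_{i<j} g_{ij} dx_i ∧ dx_j, the exterior derivative is
  d(omega) = sum_{i<j} d(g_{ij}) ∧ dx_i ∧ dx_j = sum_{i<j, k} (∂g_{ij}/∂x_k) dx_k ∧ dx_i ∧ dx_j.
Expand each term, using dx_k ∧ dx_i ∧ dx_j = sgn(permutation) dx_{(a)} ∧ dx_{(b)} ∧ dx_{(c)} with (a < b < c) sorted:
  d(-3*x*y + 2*x*z + 2*y*z) includes (∂/∂z)(-3*x*y + 2*x*z + 2*y*z) dz = (2*x + 2*y) dz, which multiplied by dx ∧ dy gives (2*x + 2*y) dx ∧ dy ∧ dz
  d(-3*y*z) includes (∂/∂y)(-3*y*z) dy = (-3*z) dy, which multiplied by dx ∧ dz gives (3*z) dx ∧ dy ∧ dz
Collecting like 3-forms: d(omega) = (2*x + 2*y + 3*z) dx ∧ dy ∧ dz.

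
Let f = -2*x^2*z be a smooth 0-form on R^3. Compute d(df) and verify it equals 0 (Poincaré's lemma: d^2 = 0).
d(df) = 0

Step 1: df = sum_i (∂f/∂x_i) dx_i = (-4*x*z) dx + (0) dy + (-2*x^2) dz.
Step 2: Apply d again. Using the 1-form formula, the coefficient of dx ∧ dy in d(df) is ∂^2 f/∂x ∂y - ∂^2 f/∂y ∂x = (0) - (0) = 0 (equality of mixed partials for smooth f).
Similarly for dx ∧ dz and dy ∧ dz — all coefficients vanish. So d(df) = 0.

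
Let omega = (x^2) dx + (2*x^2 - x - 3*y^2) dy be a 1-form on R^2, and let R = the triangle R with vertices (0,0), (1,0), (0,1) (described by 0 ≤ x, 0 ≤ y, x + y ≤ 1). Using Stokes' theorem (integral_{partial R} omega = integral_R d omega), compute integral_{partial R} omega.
integral_(partial R) omega = 1/6

Stokes: integral_partial_R omega = integral_R d omega with d omega = (∂Q/∂x - ∂P/∂y) dx ∧ dy.
  ∂Q/∂x = 4*x - 1
  ∂P/∂y = 0
  integrand = ∂Q/∂x - ∂P/∂y = 4*x - 1.
Integrating over R: integral_0^1 integral_0^{1-x} (4*x - 1) dy dx = 1/6.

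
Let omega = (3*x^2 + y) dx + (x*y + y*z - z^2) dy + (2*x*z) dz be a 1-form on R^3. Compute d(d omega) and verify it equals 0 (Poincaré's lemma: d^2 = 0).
d(d omega) = 0

Step 1: d omega = sum_{i<j} (∂f_j/∂x_i - ∂f_i/∂x_j) dx_i ∧ dx_j:
  coeff of dx ∧ dy: y - 1
  coeff of dx ∧ dz: 2*z
  coeff of dy ∧ dz: -y + 2*z
Step 2: Apply d again to each 2-form coefficient. The only possible 3-form in R^3 is dx ∧ dy ∧ dz, with coefficient
  ∂(coeff of dy∧dz)/∂x - ∂(coeff of dx∧dz)/∂y + ∂(coeff of dx∧dy)/∂z
  = ∂/∂x (-y + 2*z) - ∂/∂y (2*z) + ∂/∂z (y - 1).
Each of these terms simplifies to sums of mixed partials that cancel in pairs. The result is 0 (by equality of mixed partials for smooth functions — Schwarz / Clairaut).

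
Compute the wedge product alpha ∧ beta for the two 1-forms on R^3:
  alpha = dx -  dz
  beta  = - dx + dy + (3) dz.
alpha ∧ beta = (1) dx ∧ dy + (2) dx ∧ dz + (1) dy ∧ dz

Distribute the wedge, using dx_i ∧ dx_j = -dx_j ∧ dx_i and dx_i ∧ dx_i = 0. For each pair (i, j) with i < j, the coefficient of dx_i ∧ dx_j in alpha ∧ beta is (alpha_i * beta_j - alpha_j * beta_i). Collecting: alpha ∧ beta = (1) dx ∧ dy + (2) dx ∧ dz + (1) dy ∧ dz.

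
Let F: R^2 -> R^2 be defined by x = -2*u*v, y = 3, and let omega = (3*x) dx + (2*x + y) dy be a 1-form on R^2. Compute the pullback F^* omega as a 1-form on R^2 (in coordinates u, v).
F^* omega = (12*u*v^2) du + (12*u^2*v) dv

Using F^*(f dg) = (f ∘ F) d(g ∘ F), substitute each coordinate x_i by F_i(u, v) in f_i, and replace dx_i by d F_i = (∂F_i/∂u) du + (∂F_i/∂v) dv.
  For the x component: f_1(F) = -6*u*v; d F_1 = (-2*v) du + (-2*u) dv
  For the y component: f_2(F) = -4*u*v + 3; d F_2 = (0) du + (0) dv
Combining and collecting du, dv coefficients:
  coeff of du: 12*u*v^2
  coeff of dv: 12*u^2*v
F^* omega = (12*u*v^2) du + (12*u^2*v) dv.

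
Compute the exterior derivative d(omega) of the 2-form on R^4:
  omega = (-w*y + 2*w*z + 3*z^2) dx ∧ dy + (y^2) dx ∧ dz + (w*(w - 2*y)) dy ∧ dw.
d(omega) = (2*w - 2*y + 6*z) dx ∧ dy ∧ dz + (-y + 2*z) dx ∧ dy ∧ dw

For a 2-form omega = sum_{i<j} g_{ij} dx_i ∧ dx_j, the exterior derivative is
  d(omega) = sum_{i<j} d(g_{ij}) ∧ dx_i ∧ dx_j = sum_{i<j, k} (∂g_{ij}/∂x_k) dx_k ∧ dx_i ∧ dx_j.
Expand each term, using dx_k ∧ dx_i ∧ dx_j = sgn(permutation) dx_{(a)} ∧ dx_{(b)} ∧ dx_{(c)} with (a < b < c) sorted:
  d(-w*y + 2*w*z + 3*z^2) includes (∂/∂z)(-w*y + 2*w*z + 3*z^2) dz = (2*w + 6*z) dz, which multiplied by dx ∧ dy gives (2*w + 6*z) dx ∧ dy ∧ dz
  d(-w*y + 2*w*z + 3*z^2) includes (∂/∂w)(-w*y + 2*w*z + 3*z^2) dw = (-y + 2*z) dw, which multiplied by dx ∧ dy gives (-y + 2*z) dx ∧ dy ∧ dw
  d(y^2) includes (∂/∂y)(y^2) dy = (2*y) dy, which multiplied by dx ∧ dz gives (-2*y) dx ∧ dy ∧ dz
Collecting like 3-forms: d(omega) = (2*w - 2*y + 6*z) dx ∧ dy ∧ dz + (-y + 2*z) dx ∧ dy ∧ dw.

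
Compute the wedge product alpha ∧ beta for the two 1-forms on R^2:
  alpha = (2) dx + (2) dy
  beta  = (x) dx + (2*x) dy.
alpha ∧ beta = (2*x) dx ∧ dy

Distribute the wedge, using dx_i ∧ dx_j = -dx_j ∧ dx_i and dx_i ∧ dx_i = 0. For each pair (i, j) with i < j, the coefficient of dx_i ∧ dx_j in alpha ∧ beta is (alpha_i * beta_j - alpha_j * beta_i). Collecting: alpha ∧ beta = (2*x) dx ∧ dy.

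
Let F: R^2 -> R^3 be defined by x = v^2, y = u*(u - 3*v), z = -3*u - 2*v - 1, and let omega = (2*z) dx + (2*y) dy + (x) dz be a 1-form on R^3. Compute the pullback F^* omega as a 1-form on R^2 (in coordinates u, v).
F^* omega = (4*u^3 - 18*u^2*v + 18*u*v^2 - 3*v^2) du + (-6*u^3 + 18*u^2*v - 12*u*v - 10*v^2 - 4*v) dv

Using F^*(f dg) = (f ∘ F) d(g ∘ F), substitute each coordinate x_i by F_i(u, v) in f_i, and replace dx_i by d F_i = (∂F_i/∂u) du + (∂F_i/∂v) dv.
  For the x component: f_1(F) = -6*u - 4*v - 2; d F_1 = (0) du + (2*v) dv
  For the y component: f_2(F) = 2*u*(u - 3*v); d F_2 = (2*u - 3*v) du + (-3*u) dv
  For the z component: f_3(F) = v^2; d F_3 = (-3) du + (-2) dv
Combining and collecting du, dv coefficients:
  coeff of du: 4*u^3 - 18*u^2*v + 18*u*v^2 - 3*v^2
  coeff of dv: -6*u^3 + 18*u^2*v - 12*u*v - 10*v^2 - 4*v
F^* omega = (4*u^3 - 18*u^2*v + 18*u*v^2 - 3*v^2) du + (-6*u^3 + 18*u^2*v - 12*u*v - 10*v^2 - 4*v) dv.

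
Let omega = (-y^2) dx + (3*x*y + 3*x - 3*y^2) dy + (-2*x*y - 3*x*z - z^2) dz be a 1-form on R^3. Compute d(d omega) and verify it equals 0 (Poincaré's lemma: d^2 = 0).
d(d omega) = 0

Step 1: d omega = sum_{i<j} (∂f_j/∂x_i - ∂f_i/∂x_j) dx_i ∧ dx_j:
  coeff of dx ∧ dy: 5*y + 3
  coeff of dx ∧ dz: -2*y - 3*z
  coeff of dy ∧ dz: -2*x
Step 2: Apply d again to each 2-form coefficient. The only possible 3-form in R^3 is dx ∧ dy ∧ dz, with coefficient
  ∂(coeff of dy∧dz)/∂x - ∂(coeff of dx∧dz)/∂y + ∂(coeff of dx∧dy)/∂z
  = ∂/∂x (-2*x) - ∂/∂y (-2*y - 3*z) + ∂/∂z (5*y + 3).
Each of these terms simplifies to sums of mixed partials that cancel in pairs. The result is 0 (by equality of mixed partials for smooth functions — Schwarz / Clairaut).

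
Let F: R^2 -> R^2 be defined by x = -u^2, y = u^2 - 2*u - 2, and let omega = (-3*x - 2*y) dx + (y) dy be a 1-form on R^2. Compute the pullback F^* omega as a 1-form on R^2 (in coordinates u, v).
F^* omega = (-14*u^2 - 8*u + 4) du

Using F^*(f dg) = (f ∘ F) d(g ∘ F), substitute each coordinate x_i by F_i(u, v) in f_i, and replace dx_i by d F_i = (∂F_i/∂u) du + (∂F_i/∂v) dv.
  For the x component: f_1(F) = u^2 + 4*u + 4; d F_1 = (-2*u) du + (0) dv
  For the y component: f_2(F) = u^2 - 2*u - 2; d F_2 = (2*u - 2) du + (0) dv
Combining and collecting du, dv coefficients:
  coeff of du: -14*u^2 - 8*u + 4
  coeff of dv: 0
F^* omega = (-14*u^2 - 8*u + 4) du.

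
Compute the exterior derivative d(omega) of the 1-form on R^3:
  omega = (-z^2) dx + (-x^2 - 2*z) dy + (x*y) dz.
d(omega) = (-2*x) dx ∧ dy + (y + 2*z) dx ∧ dz + (x + 2) dy ∧ dz

For a 1-form omega = sum_i f_i dx_i, the exterior derivative is
  d(omega) = sum_{i < j} (∂f_j/∂x_i - ∂f_i/∂x_j) dx_i ∧ dx_j.
  coefficient of dx ∧ dy: ∂f_2/∂x - ∂f_1/∂y = ∂(-x^2 - 2*z)/∂x - ∂(-z^2)/∂y = -2*x
  coefficient of dx ∧ dz: ∂f_3/∂x - ∂f_1/∂z = ∂(x*y)/∂x - ∂(-z^2)/∂z = y + 2*z
  coefficient of dy ∧ dz: ∂f_3/∂y - ∂f_2/∂z = ∂(x*y)/∂y - ∂(-x^2 - 2*z)/∂z = x + 2
Assembling: d(omega) = (-2*x) dx ∧ dy + (y + 2*z) dx ∧ dz + (x + 2) dy ∧ dz.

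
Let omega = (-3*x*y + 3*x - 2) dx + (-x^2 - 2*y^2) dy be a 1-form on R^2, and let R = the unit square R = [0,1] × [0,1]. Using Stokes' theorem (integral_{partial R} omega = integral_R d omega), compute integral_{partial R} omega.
integral_(partial R) omega = 1/2

Stokes: integral_partial_R omega = integral_R d omega with d omega = (∂Q/∂x - ∂P/∂y) dx ∧ dy.
  ∂Q/∂x = -2*x
  ∂P/∂y = -3*x
  integrand = ∂Q/∂x - ∂P/∂y = x.
Integrating over R: integral_0^1 integral_0^1 (x) dx dy = 1/2.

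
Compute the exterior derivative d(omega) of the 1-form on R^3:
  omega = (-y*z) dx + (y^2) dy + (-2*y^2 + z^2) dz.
d(omega) = (z) dx ∧ dy + (y) dx ∧ dz + (-4*y) dy ∧ dz

For a 1-form omega = sum_i f_i dx_i, the exterior derivative is
  d(omega) = sum_{i < j} (∂f_j/∂x_i - ∂f_i/∂x_j) dx_i ∧ dx_j.
  coefficient of dx ∧ dy: ∂f_2/∂x - ∂f_1/∂y = ∂(y^2)/∂x - ∂(-y*z)/∂y = z
  coefficient of dx ∧ dz: ∂f_3/∂x - ∂f_1/∂z = ∂(-2*y^2 + z^2)/∂x - ∂(-y*z)/∂z = y
  coefficient of dy ∧ dz: ∂f_3/∂y - ∂f_2/∂z = ∂(-2*y^2 + z^2)/∂y - ∂(y^2)/∂z = -4*y
Assembling: d(omega) = (z) dx ∧ dy + (y) dx ∧ dz + (-4*y) dy ∧ dz.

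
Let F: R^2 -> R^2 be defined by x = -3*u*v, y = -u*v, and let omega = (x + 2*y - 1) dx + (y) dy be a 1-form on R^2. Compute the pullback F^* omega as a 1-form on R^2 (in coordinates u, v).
F^* omega = (v*(16*u*v + 3)) du + (u*(16*u*v + 3)) dv

Using F^*(f dg) = (f ∘ F) d(g ∘ F), substitute each coordinate x_i by F_i(u, v) in f_i, and replace dx_i by d F_i = (∂F_i/∂u) du + (∂F_i/∂v) dv.
  For the x component: f_1(F) = -5*u*v - 1; d F_1 = (-3*v) du + (-3*u) dv
  For the y component: f_2(F) = -u*v; d F_2 = (-v) du + (-u) dv
Combining and collecting du, dv coefficients:
  coeff of du: v*(16*u*v + 3)
  coeff of dv: u*(16*u*v + 3)
F^* omega = (v*(16*u*v + 3)) du + (u*(16*u*v + 3)) dv.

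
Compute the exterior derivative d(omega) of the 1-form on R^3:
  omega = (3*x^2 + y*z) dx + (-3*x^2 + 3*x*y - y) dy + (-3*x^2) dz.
d(omega) = (-6*x + 3*y - z) dx ∧ dy + (-6*x - y) dx ∧ dz

For a 1-form omega = sum_i f_i dx_i, the exterior derivative is
  d(omega) = sum_{i < j} (∂f_j/∂x_i - ∂f_i/∂x_j) dx_i ∧ dx_j.
  coefficient of dx ∧ dy: ∂f_2/∂x - ∂f_1/∂y = ∂(-3*x^2 + 3*x*y - y)/∂x - ∂(3*x^2 + y*z)/∂y = -6*x + 3*y - z
  coefficient of dx ∧ dz: ∂f_3/∂x - ∂f_1/∂z = ∂(-3*x^2)/∂x - ∂(3*x^2 + y*z)/∂z = -6*x - y
Assembling: d(omega) = (-6*x + 3*y - z) dx ∧ dy + (-6*x - y) dx ∧ dz.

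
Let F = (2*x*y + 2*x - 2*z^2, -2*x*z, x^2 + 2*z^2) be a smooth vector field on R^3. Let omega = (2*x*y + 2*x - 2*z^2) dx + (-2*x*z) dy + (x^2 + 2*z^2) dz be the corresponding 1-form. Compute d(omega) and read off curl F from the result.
d(omega) = (2*x) dy ∧ dz + (-2*x - 4*z) dz ∧ dx + (-2*x - 2*z) dx ∧ dy; curl F = (2*x, -2*x - 4*z, -2*x - 2*z)

d omega = sum_{i<j} (∂f_j/∂x_i - ∂f_i/∂x_j) dx_i ∧ dx_j. Under the identification (dy ∧ dz, dz ∧ dx, dx ∧ dy) ↔ (e_x, e_y, e_z), the coefficients are exactly the components of curl F. Compute:
  ∂R/∂y - ∂Q/∂z = (0) - (-2*x) = 2*x
  ∂P/∂z - ∂R/∂x = (-4*z) - (2*x) = -2*x - 4*z
  ∂Q/∂x - ∂P/∂y = (-2*z) - (2*x) = -2*x - 2*z.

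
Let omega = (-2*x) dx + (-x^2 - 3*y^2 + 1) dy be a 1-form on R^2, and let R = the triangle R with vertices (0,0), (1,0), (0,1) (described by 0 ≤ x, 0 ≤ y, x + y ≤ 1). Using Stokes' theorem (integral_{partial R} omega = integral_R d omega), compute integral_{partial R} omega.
integral_(partial R) omega = -1/3

Stokes: integral_partial_R omega = integral_R d omega with d omega = (∂Q/∂x - ∂P/∂y) dx ∧ dy.
  ∂Q/∂x = -2*x
  ∂P/∂y = 0
  integrand = ∂Q/∂x - ∂P/∂y = -2*x.
Integrating over R: integral_0^1 integral_0^{1-x} (-2*x) dy dx = -1/3.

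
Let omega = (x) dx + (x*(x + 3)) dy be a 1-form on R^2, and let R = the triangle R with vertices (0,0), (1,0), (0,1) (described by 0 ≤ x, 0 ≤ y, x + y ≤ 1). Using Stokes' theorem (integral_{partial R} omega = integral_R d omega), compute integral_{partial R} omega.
integral_(partial R) omega = 11/6

Stokes: integral_partial_R omega = integral_R d omega with d omega = (∂Q/∂x - ∂P/∂y) dx ∧ dy.
  ∂Q/∂x = 2*x + 3
  ∂P/∂y = 0
  integrand = ∂Q/∂x - ∂P/∂y = 2*x + 3.
Integrating over R: integral_0^1 integral_0^{1-x} (2*x + 3) dy dx = 11/6.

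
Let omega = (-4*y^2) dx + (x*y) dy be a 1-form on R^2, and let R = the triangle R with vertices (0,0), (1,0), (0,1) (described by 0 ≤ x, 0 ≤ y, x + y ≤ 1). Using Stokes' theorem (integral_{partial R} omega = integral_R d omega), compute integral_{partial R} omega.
integral_(partial R) omega = 3/2

Stokes: integral_partial_R omega = integral_R d omega with d omega = (∂Q/∂x - ∂P/∂y) dx ∧ dy.
  ∂Q/∂x = y
  ∂P/∂y = -8*y
  integrand = ∂Q/∂x - ∂P/∂y = 9*y.
Integrating over R: integral_0^1 integral_0^{1-x} (9*y) dy dx = 3/2.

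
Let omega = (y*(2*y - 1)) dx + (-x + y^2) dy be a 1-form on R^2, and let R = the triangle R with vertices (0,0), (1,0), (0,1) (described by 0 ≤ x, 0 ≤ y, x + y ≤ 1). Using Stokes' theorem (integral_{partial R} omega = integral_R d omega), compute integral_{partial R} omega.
integral_(partial R) omega = -2/3

Stokes: integral_partial_R omega = integral_R d omega with d omega = (∂Q/∂x - ∂P/∂y) dx ∧ dy.
  ∂Q/∂x = -1
  ∂P/∂y = 4*y - 1
  integrand = ∂Q/∂x - ∂P/∂y = -4*y.
Integrating over R: integral_0^1 integral_0^{1-x} (-4*y) dy dx = -2/3.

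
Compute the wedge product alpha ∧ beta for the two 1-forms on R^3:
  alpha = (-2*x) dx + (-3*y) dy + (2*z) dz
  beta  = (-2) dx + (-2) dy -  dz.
alpha ∧ beta = (4*x - 6*y) dx ∧ dy + (2*x + 4*z) dx ∧ dz + (3*y + 4*z) dy ∧ dz

Distribute the wedge, using dx_i ∧ dx_j = -dx_j ∧ dx_i and dx_i ∧ dx_i = 0. For each pair (i, j) with i < j, the coefficient of dx_i ∧ dx_j in alpha ∧ beta is (alpha_i * beta_j - alpha_j * beta_i). Collecting: alpha ∧ beta = (4*x - 6*y) dx ∧ dy + (2*x + 4*z) dx ∧ dz + (3*y + 4*z) dy ∧ dz.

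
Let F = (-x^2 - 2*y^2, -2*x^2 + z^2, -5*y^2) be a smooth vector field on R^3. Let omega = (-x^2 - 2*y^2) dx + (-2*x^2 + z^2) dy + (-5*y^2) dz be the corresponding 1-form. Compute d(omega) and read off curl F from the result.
d(omega) = (-10*y - 2*z) dy ∧ dz + (0) dz ∧ dx + (-4*x + 4*y) dx ∧ dy; curl F = (-10*y - 2*z, 0, -4*x + 4*y)

d omega = sum_{i<j} (∂f_j/∂x_i - ∂f_i/∂x_j) dx_i ∧ dx_j. Under the identification (dy ∧ dz, dz ∧ dx, dx ∧ dy) ↔ (e_x, e_y, e_z), the coefficients are exactly the components of curl F. Compute:
  ∂R/∂y - ∂Q/∂z = (-10*y) - (2*z) = -10*y - 2*z
  ∂P/∂z - ∂R/∂x = (0) - (0) = 0
  ∂Q/∂x - ∂P/∂y = (-4*x) - (-4*y) = -4*x + 4*y.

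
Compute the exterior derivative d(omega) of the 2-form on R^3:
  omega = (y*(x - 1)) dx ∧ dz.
d(omega) = (1 - x) dx ∧ dy ∧ dz

For a 2-form omega = sum_{i<j} g_{ij} dx_i ∧ dx_j, the exterior derivative is
  d(omega) = sum_{i<j} d(g_{ij}) ∧ dx_i ∧ dx_j = sum_{i<j, k} (∂g_{ij}/∂x_k) dx_k ∧ dx_i ∧ dx_j.
Expand each term, using dx_k ∧ dx_i ∧ dx_j = sgn(permutation) dx_{(a)} ∧ dx_{(b)} ∧ dx_{(c)} with (a < b < c) sorted:
  d(y*(x - 1)) includes (∂/∂y)(y*(x - 1)) dy = (x - 1) dy, which multiplied by dx ∧ dz gives (1 - x) dx ∧ dy ∧ dz
Collecting like 3-forms: d(omega) = (1 - x) dx ∧ dy ∧ dz.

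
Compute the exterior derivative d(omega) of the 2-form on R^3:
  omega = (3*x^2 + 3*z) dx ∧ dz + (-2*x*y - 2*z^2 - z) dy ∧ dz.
d(omega) = (-2*y) dx ∧ dy ∧ dz

For a 2-form omega = sum_{i<j} g_{ij} dx_i ∧ dx_j, the exterior derivative is
  d(omega) = sum_{i<j} d(g_{ij}) ∧ dx_i ∧ dx_j = sum_{i<j, k} (∂g_{ij}/∂x_k) dx_k ∧ dx_i ∧ dx_j.
Expand each term, using dx_k ∧ dx_i ∧ dx_j = sgn(permutation) dx_{(a)} ∧ dx_{(b)} ∧ dx_{(c)} with (a < b < c) sorted:
  d(-2*x*y - 2*z^2 - z) includes (∂/∂x)(-2*x*y - 2*z^2 - z) dx = (-2*y) dx, which multiplied by dy ∧ dz gives (-2*y) dx ∧ dy ∧ dz
Collecting like 3-forms: d(omega) = (-2*y) dx ∧ dy ∧ dz.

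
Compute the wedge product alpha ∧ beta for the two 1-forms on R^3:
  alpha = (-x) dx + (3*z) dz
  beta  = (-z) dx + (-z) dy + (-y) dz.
alpha ∧ beta = (x*z) dx ∧ dy + (x*y + 3*z^2) dx ∧ dz + (3*z^2) dy ∧ dz

Distribute the wedge, using dx_i ∧ dx_j = -dx_j ∧ dx_i and dx_i ∧ dx_i = 0. For each pair (i, j) with i < j, the coefficient of dx_i ∧ dx_j in alpha ∧ beta is (alpha_i * beta_j - alpha_j * beta_i). Collecting: alpha ∧ beta = (x*z) dx ∧ dy + (x*y + 3*z^2) dx ∧ dz + (3*z^2) dy ∧ dz.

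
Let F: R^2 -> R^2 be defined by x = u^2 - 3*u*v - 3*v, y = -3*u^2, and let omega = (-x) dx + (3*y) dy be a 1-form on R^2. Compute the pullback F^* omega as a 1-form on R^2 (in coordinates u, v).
F^* omega = (52*u^3 + 9*u^2*v - 9*u*v^2 + 6*u*v - 9*v^2) du + (3*u^3 - 9*u^2*v + 3*u^2 - 18*u*v - 9*v) dv

Using F^*(f dg) = (f ∘ F) d(g ∘ F), substitute each coordinate x_i by F_i(u, v) in f_i, and replace dx_i by d F_i = (∂F_i/∂u) du + (∂F_i/∂v) dv.
  For the x component: f_1(F) = -u^2 + 3*u*v + 3*v; d F_1 = (2*u - 3*v) du + (-3*u - 3) dv
  For the y component: f_2(F) = -9*u^2; d F_2 = (-6*u) du + (0) dv
Combining and collecting du, dv coefficients:
  coeff of du: 52*u^3 + 9*u^2*v - 9*u*v^2 + 6*u*v - 9*v^2
  coeff of dv: 3*u^3 - 9*u^2*v + 3*u^2 - 18*u*v - 9*v
F^* omega = (52*u^3 + 9*u^2*v - 9*u*v^2 + 6*u*v - 9*v^2) du + (3*u^3 - 9*u^2*v + 3*u^2 - 18*u*v - 9*v) dv.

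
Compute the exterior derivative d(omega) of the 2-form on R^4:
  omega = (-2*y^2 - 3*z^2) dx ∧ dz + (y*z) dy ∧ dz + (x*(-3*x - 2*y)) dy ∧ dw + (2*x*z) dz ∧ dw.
d(omega) = (4*y) dx ∧ dy ∧ dz + (-6*x - 2*y) dx ∧ dy ∧ dw + (2*z) dx ∧ dz ∧ dw

For a 2-form omega = sum_{i<j} g_{ij} dx_i ∧ dx_j, the exterior derivative is
  d(omega) = sum_{i<j} d(g_{ij}) ∧ dx_i ∧ dx_j = sum_{i<j, k} (∂g_{ij}/∂x_k) dx_k ∧ dx_i ∧ dx_j.
Expand each term, using dx_k ∧ dx_i ∧ dx_j = sgn(permutation) dx_{(a)} ∧ dx_{(b)} ∧ dx_{(c)} with (a < b < c) sorted:
  d(-2*y^2 - 3*z^2) includes (∂/∂y)(-2*y^2 - 3*z^2) dy = (-4*y) dy, which multiplied by dx ∧ dz gives (4*y) dx ∧ dy ∧ dz
  d(x*(-3*x - 2*y)) includes (∂/∂x)(x*(-3*x - 2*y)) dx = (-6*x - 2*y) dx, which multiplied by dy ∧ dw gives (-6*x - 2*y) dx ∧ dy ∧ dw
  d(2*x*z) includes (∂/∂x)(2*x*z) dx = (2*z) dx, which multiplied by dz ∧ dw gives (2*z) dx ∧ dz ∧ dw
Collecting like 3-forms: d(omega) = (4*y) dx ∧ dy ∧ dz + (-6*x - 2*y) dx ∧ dy ∧ dw + (2*z) dx ∧ dz ∧ dw.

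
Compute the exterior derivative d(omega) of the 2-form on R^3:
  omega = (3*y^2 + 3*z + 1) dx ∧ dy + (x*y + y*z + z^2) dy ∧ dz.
d(omega) = (y + 3) dx ∧ dy ∧ dz

For a 2-form omega = sum_{i<j} g_{ij} dx_i ∧ dx_j, the exterior derivative is
  d(omega) = sum_{i<j} d(g_{ij}) ∧ dx_i ∧ dx_j = sum_{i<j, k} (∂g_{ij}/∂x_k) dx_k ∧ dx_i ∧ dx_j.
Expand each term, using dx_k ∧ dx_i ∧ dx_j = sgn(permutation) dx_{(a)} ∧ dx_{(b)} ∧ dx_{(c)} with (a < b < c) sorted:
  d(3*y^2 + 3*z + 1) includes (∂/∂z)(3*y^2 + 3*z + 1) dz = (3) dz, which multiplied by dx ∧ dy gives (3) dx ∧ dy ∧ dz
  d(x*y + y*z + z^2) includes (∂/∂x)(x*y + y*z + z^2) dx = (y) dx, which multiplied by dy ∧ dz gives (y) dx ∧ dy ∧ dz
Collecting like 3-forms: d(omega) = (y + 3) dx ∧ dy ∧ dz.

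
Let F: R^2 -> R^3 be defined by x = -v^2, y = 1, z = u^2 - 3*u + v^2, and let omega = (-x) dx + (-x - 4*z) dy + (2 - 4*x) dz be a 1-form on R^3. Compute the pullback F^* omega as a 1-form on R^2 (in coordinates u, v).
F^* omega = (8*u*v^2 + 4*u - 12*v^2 - 6) du + (6*v^3 + 4*v) dv

Using F^*(f dg) = (f ∘ F) d(g ∘ F), substitute each coordinate x_i by F_i(u, v) in f_i, and replace dx_i by d F_i = (∂F_i/∂u) du + (∂F_i/∂v) dv.
  For the x component: f_1(F) = v^2; d F_1 = (0) du + (-2*v) dv
  For the y component: f_2(F) = -4*u^2 + 12*u - 3*v^2; d F_2 = (0) du + (0) dv
  For the z component: f_3(F) = 4*v^2 + 2; d F_3 = (2*u - 3) du + (2*v) dv
Combining and collecting du, dv coefficients:
  coeff of du: 8*u*v^2 + 4*u - 12*v^2 - 6
  coeff of dv: 6*v^3 + 4*v
F^* omega = (8*u*v^2 + 4*u - 12*v^2 - 6) du + (6*v^3 + 4*v) dv.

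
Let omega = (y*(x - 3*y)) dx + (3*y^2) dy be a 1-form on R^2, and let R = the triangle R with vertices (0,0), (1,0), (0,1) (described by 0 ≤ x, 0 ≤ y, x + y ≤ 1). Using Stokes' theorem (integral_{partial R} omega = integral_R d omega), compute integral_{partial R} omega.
integral_(partial R) omega = 5/6

Stokes: integral_partial_R omega = integral_R d omega with d omega = (∂Q/∂x - ∂P/∂y) dx ∧ dy.
  ∂Q/∂x = 0
  ∂P/∂y = x - 6*y
  integrand = ∂Q/∂x - ∂P/∂y = -x + 6*y.
Integrating over R: integral_0^1 integral_0^{1-x} (-x + 6*y) dy dx = 5/6.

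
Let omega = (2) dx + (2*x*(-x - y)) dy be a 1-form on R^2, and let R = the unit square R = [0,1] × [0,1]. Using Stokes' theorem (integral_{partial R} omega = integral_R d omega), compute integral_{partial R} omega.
integral_(partial R) omega = -3

Stokes: integral_partial_R omega = integral_R d omega with d omega = (∂Q/∂x - ∂P/∂y) dx ∧ dy.
  ∂Q/∂x = -4*x - 2*y
  ∂P/∂y = 0
  integrand = ∂Q/∂x - ∂P/∂y = -4*x - 2*y.
Integrating over R: integral_0^1 integral_0^1 (-4*x - 2*y) dx dy = -3.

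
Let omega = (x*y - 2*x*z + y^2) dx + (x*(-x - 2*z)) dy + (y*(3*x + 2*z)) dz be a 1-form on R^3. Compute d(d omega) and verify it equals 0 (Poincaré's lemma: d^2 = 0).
d(d omega) = 0

Step 1: d omega = sum_{i<j} (∂f_j/∂x_i - ∂f_i/∂x_j) dx_i ∧ dx_j:
  coeff of dx ∧ dy: -3*x - 2*y - 2*z
  coeff of dx ∧ dz: 2*x + 3*y
  coeff of dy ∧ dz: 5*x + 2*z
Step 2: Apply d again to each 2-form coefficient. The only possible 3-form in R^3 is dx ∧ dy ∧ dz, with coefficient
  ∂(coeff of dy∧dz)/∂x - ∂(coeff of dx∧dz)/∂y + ∂(coeff of dx∧dy)/∂z
  = ∂/∂x (5*x + 2*z) - ∂/∂y (2*x + 3*y) + ∂/∂z (-3*x - 2*y - 2*z).
Each of these terms simplifies to sums of mixed partials that cancel in pairs. The result is 0 (by equality of mixed partials for smooth functions — Schwarz / Clairaut).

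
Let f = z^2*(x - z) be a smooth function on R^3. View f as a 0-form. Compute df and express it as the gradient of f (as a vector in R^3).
df = (z^2) dx + (0) dy + (z*(2*x - 3*z)) dz; grad f = (z^2, 0, z*(2*x - 3*z))

For a 0-form f, d f = (∂f/∂x) dx + (∂f/∂y) dy + (∂f/∂z) dz. The components of the vector representation are exactly the entries of grad f in Cartesian coordinates:
  ∂f/∂x = z^2
  ∂f/∂y = 0
  ∂f/∂z = z*(2*x - 3*z).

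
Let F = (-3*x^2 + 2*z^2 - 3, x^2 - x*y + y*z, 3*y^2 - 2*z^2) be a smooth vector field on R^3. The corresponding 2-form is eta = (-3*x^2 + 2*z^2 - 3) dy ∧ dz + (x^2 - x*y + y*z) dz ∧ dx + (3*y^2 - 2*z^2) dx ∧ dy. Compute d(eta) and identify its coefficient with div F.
d(eta) = (-7*x - 3*z) dx ∧ dy ∧ dz; div F = -7*x - 3*z

For a 2-form in R^3 of the form above, applying d gives a 3-form with coefficient ∂P/∂x + ∂Q/∂y + ∂R/∂z:
  ∂P/∂x = -6*x
  ∂Q/∂y = -x + z
  ∂R/∂z = -4*z
Sum = -7*x - 3*z, which is exactly div F.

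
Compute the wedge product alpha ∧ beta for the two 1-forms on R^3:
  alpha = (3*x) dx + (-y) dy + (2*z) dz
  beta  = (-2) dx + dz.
alpha ∧ beta = (3*x + 4*z) dx ∧ dz + (-2*y) dx ∧ dy + (-y) dy ∧ dz

Distribute the wedge, using dx_i ∧ dx_j = -dx_j ∧ dx_i and dx_i ∧ dx_i = 0. For each pair (i, j) with i < j, the coefficient of dx_i ∧ dx_j in alpha ∧ beta is (alpha_i * beta_j - alpha_j * beta_i). Collecting: alpha ∧ beta = (3*x + 4*z) dx ∧ dz + (-2*y) dx ∧ dy + (-y) dy ∧ dz.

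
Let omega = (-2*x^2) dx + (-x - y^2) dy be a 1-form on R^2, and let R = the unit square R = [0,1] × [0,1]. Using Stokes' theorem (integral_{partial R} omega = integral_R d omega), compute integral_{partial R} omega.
integral_(partial R) omega = -1

Stokes: integral_partial_R omega = integral_R d omega with d omega = (∂Q/∂x - ∂P/∂y) dx ∧ dy.
  ∂Q/∂x = -1
  ∂P/∂y = 0
  integrand = ∂Q/∂x - ∂P/∂y = -1.
Integrating over R: integral_0^1 integral_0^1 (-1) dx dy = -1.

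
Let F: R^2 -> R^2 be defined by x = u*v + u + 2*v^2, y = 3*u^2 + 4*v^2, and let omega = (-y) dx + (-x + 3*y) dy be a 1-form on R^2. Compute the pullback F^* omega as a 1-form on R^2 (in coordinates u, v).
F^* omega = (54*u^3 - 9*u^2*v - 9*u^2 + 60*u*v^2 - 4*v^3 - 4*v^2) du + (-3*u^3 + 60*u^2*v - 12*u*v^2 - 8*u*v + 64*v^3) dv

Using F^*(f dg) = (f ∘ F) d(g ∘ F), substitute each coordinate x_i by F_i(u, v) in f_i, and replace dx_i by d F_i = (∂F_i/∂u) du + (∂F_i/∂v) dv.
  For the x component: f_1(F) = -3*u^2 - 4*v^2; d F_1 = (v + 1) du + (u + 4*v) dv
  For the y component: f_2(F) = 9*u^2 - u*v - u + 10*v^2; d F_2 = (6*u) du + (8*v) dv
Combining and collecting du, dv coefficients:
  coeff of du: 54*u^3 - 9*u^2*v - 9*u^2 + 60*u*v^2 - 4*v^3 - 4*v^2
  coeff of dv: -3*u^3 + 60*u^2*v - 12*u*v^2 - 8*u*v + 64*v^3
F^* omega = (54*u^3 - 9*u^2*v - 9*u^2 + 60*u*v^2 - 4*v^3 - 4*v^2) du + (-3*u^3 + 60*u^2*v - 12*u*v^2 - 8*u*v + 64*v^3) dv.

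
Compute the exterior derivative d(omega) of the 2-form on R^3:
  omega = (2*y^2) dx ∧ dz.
d(omega) = (-4*y) dx ∧ dy ∧ dz

For a 2-form omega = sum_{i<j} g_{ij} dx_i ∧ dx_j, the exterior derivative is
  d(omega) = sum_{i<j} d(g_{ij}) ∧ dx_i ∧ dx_j = sum_{i<j, k} (∂g_{ij}/∂x_k) dx_k ∧ dx_i ∧ dx_j.
Expand each term, using dx_k ∧ dx_i ∧ dx_j = sgn(permutation) dx_{(a)} ∧ dx_{(b)} ∧ dx_{(c)} with (a < b < c) sorted:
  d(2*y^2) includes (∂/∂y)(2*y^2) dy = (4*y) dy, which multiplied by dx ∧ dz gives (-4*y) dx ∧ dy ∧ dz
Collecting like 3-forms: d(omega) = (-4*y) dx ∧ dy ∧ dz.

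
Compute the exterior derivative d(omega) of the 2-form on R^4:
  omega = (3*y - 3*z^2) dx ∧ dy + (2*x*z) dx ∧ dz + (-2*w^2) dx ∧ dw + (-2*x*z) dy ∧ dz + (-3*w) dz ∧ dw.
d(omega) = (-8*z) dx ∧ dy ∧ dz

For a 2-form omega = sum_{i<j} g_{ij} dx_i ∧ dx_j, the exterior derivative is
  d(omega) = sum_{i<j} d(g_{ij}) ∧ dx_i ∧ dx_j = sum_{i<j, k} (∂g_{ij}/∂x_k) dx_k ∧ dx_i ∧ dx_j.
Expand each term, using dx_k ∧ dx_i ∧ dx_j = sgn(permutation) dx_{(a)} ∧ dx_{(b)} ∧ dx_{(c)} with (a < b < c) sorted:
  d(3*y - 3*z^2) includes (∂/∂z)(3*y - 3*z^2) dz = (-6*z) dz, which multiplied by dx ∧ dy gives (-6*z) dx ∧ dy ∧ dz
  d(-2*x*z) includes (∂/∂x)(-2*x*z) dx = (-2*z) dx, which multiplied by dy ∧ dz gives (-2*z) dx ∧ dy ∧ dz
Collecting like 3-forms: d(omega) = (-8*z) dx ∧ dy ∧ dz.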